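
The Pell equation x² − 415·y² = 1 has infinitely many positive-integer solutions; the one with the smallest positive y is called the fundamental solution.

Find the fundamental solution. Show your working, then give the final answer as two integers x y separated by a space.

18412804 903849

[20; 2,1,2,4,6,…,1,2,40] for √415; ℓ=16 ⇒ convergent index 15
i=0: a=20 ⇒ p=20, q=1
i=1: a=2 ⇒ p=41, q=2
i=2: a=1 ⇒ p=61, q=3
i=3: a=2 ⇒ p=163, q=8
i=4: a=4 ⇒ p=713, q=35
…
i=7: a=1 ⇒ p=9595, q=471
…
i=10: a=1 ⇒ p=77473, q=3803
i=11: a=6 ⇒ p=508372, q=24955
…
i=14: a=1 ⇒ p=6841255, q=335824
i=15: a=2 ⇒ p=18412804, q=903849
→ (18412804, 903849).  Check: 18412804²=339031351142416, 415·903849²=339031351142415, difference 1.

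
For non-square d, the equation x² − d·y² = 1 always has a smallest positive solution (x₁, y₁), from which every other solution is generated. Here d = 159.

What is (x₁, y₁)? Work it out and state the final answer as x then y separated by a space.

1324 105

√159 → a₀=12, period (1,1,1,1,3,1,1,1,1,24); ℓ=10 even so k=9
step 0: (12, 1)  from 12·(1,0) + (0,1)
step 1: (13, 1)  from 1·(12,1) + (1,0)
step 2: (25, 2)  from 1·(13,1) + (12,1)
…
step 5: (227, 18)  from 3·(63,5) + (38,3)
step 6: (290, 23)  from 1·(227,18) + (63,5)
step 7: (517, 41)  from 1·(290,23) + (227,18)
step 8: (807, 64)  from 1·(517,41) + (290,23)
step 9: (1324, 105)  from 1·(807,64) + (517,41)
fundamental: x₁=1324, y₁=105  (since 1752976 − 159·11025 = 1)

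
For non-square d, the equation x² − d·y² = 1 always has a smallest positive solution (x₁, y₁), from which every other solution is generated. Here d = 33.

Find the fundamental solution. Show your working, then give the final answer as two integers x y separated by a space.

23 4

√33 → a₀=5, period (1,2,1,10); ℓ=4 even so k=3
k=0  a_k=5  p_k/q_k = 5/1
k=1  a_k=1  p_k/q_k = 6/1
k=2  a_k=2  p_k/q_k = 17/3
k=3  a_k=1  p_k/q_k = 23/4
→ (23, 4).  Check: 23²=529, 33·4²=528, difference 1.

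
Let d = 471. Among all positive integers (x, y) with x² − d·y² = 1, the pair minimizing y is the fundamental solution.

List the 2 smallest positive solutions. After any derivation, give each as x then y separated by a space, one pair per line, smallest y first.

√471 → a₀=21, period (1,2,2,1,3,…,2,1,42); ℓ=14 even so k=13
k=0  a_k=21  p_k/q_k = 21/1
k=1  a_k=1  p_k/q_k = 22/1
…
k=3  a_k=2  p_k/q_k = 152/7
k=4  a_k=1  p_k/q_k = 217/10
k=5  a_k=3  p_k/q_k = 803/37
k=6  a_k=4  p_k/q_k = 3429/158
k=7  a_k=14  p_k/q_k = 48809/2249
k=8  a_k=4  p_k/q_k = 198665/9154
…
k=10  a_k=1  p_k/q_k = 843469/38865
…
k=12  a_k=2  p_k/q_k = 5506953/253747
k=13  a_k=1  p_k/q_k = 7838695/361188
→ (7838695, 361188).  Check: 7838695²=61445139303025, 471·361188²=61445139303024, difference 1.
(x_2, y_2) = (7838695·7838695 + 471·361188·361188, 7838695·361188 + 361188·7838695) = (122890278606049, 5662485139320)

7838695 361188
122890278606049 5662485139320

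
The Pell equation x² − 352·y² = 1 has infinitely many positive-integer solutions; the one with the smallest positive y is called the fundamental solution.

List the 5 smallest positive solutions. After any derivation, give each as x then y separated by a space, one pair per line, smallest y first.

77617 4137
12048797377 642203058
1870383011943601 99691749501435
290347036464004160257 15475549041463557732
45071731856582838801391537 2402331379802862171467853

[18; 1,3,5,9,5,3,1,36] for √352; ℓ=8 ⇒ convergent index 7
step 0: (18, 1)  from 18·(1,0) + (0,1)
step 1: (19, 1)  from 1·(18,1) + (1,0)
…
step 4: (3621, 193)  from 9·(394,21) + (75,4)
…
step 6: (59118, 3151)  from 3·(18499,986) + (3621,193)
step 7: (77617, 4137)  from 1·(59118,3151) + (18499,986)
→ (77617, 4137).  Check: 77617²=6024398689, 352·4137²=6024398688, difference 1.
n=2: (77617,4137)∘(77617,4137) = (77617·77617+352·4137·4137, 77617·4137+4137·77617) = (12048797377,642203058)
n=3: (12048797377,642203058)∘(77617,4137) = (77617·12048797377+352·4137·642203058, 77617·642203058+4137·12048797377) = (1870383011943601,99691749501435)
n=4: (1870383011943601,99691749501435)∘(77617,4137) = (77617·1870383011943601+352·4137·99691749501435, 77617·99691749501435+4137·1870383011943601) = (290347036464004160257,15475549041463557732)
n=5: (290347036464004160257,15475549041463557732)∘(77617,4137) = (77617·290347036464004160257+352·4137·15475549041463557732, 77617·15475549041463557732+4137·290347036464004160257) = (45071731856582838801391537,2402331379802862171467853)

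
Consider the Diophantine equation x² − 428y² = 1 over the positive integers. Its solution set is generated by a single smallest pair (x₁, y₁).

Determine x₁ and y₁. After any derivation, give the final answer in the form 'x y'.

√428 = [20; 1,2,4,1,5,10,5,1,4,2,1,40, …], period ℓ=12 (even) → k=11
step 0: (20, 1)  from 20·(1,0) + (0,1)
step 1: (21, 1)  from 1·(20,1) + (1,0)
step 2: (62, 3)  from 2·(21,1) + (20,1)
step 3: (269, 13)  from 4·(62,3) + (21,1)
step 4: (331, 16)  from 1·(269,13) + (62,3)
step 5: (1924, 93)  from 5·(331,16) + (269,13)
step 6: (19571, 946)  from 10·(1924,93) + (331,16)
step 7: (99779, 4823)  from 5·(19571,946) + (1924,93)
step 8: (119350, 5769)  from 1·(99779,4823) + (19571,946)
step 9: (577179, 27899)  from 4·(119350,5769) + (99779,4823)
step 10: (1273708, 61567)  from 2·(577179,27899) + (119350,5769)
step 11: (1850887, 89466)  from 1·(1273708,61567) + (577179,27899)
(x₁, y₁) = (1850887, 89466);  1850887² − 428·89466² = 1 ✓

1850887 89466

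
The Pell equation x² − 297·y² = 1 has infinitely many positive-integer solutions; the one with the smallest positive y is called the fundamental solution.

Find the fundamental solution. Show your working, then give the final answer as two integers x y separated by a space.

√297 → a₀=17, period (4,3,1,1,2,1,1,3,4,34); ℓ=10 even so k=9
step 0: (17, 1)  from 17·(1,0) + (0,1)
step 1: (69, 4)  from 4·(17,1) + (1,0)
…
step 4: (517, 30)  from 1·(293,17) + (224,13)
step 5: (1327, 77)  from 2·(517,30) + (293,17)
step 6: (1844, 107)  from 1·(1327,77) + (517,30)
step 7: (3171, 184)  from 1·(1844,107) + (1327,77)
step 8: (11357, 659)  from 3·(3171,184) + (1844,107)
step 9: (48599, 2820)  from 4·(11357,659) + (3171,184)
(x₁, y₁) = (48599, 2820);  48599² − 297·2820² = 1 ✓

48599 2820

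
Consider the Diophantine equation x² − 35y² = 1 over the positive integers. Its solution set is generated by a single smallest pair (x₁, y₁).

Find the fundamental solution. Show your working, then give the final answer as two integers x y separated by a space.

6 1

[5; 1,10] for √35; ℓ=2 ⇒ convergent index 1
i=0: a=5 ⇒ p=5, q=1
i=1: a=1 ⇒ p=6, q=1
→ (6, 1).  Check: 6²=36, 35·1²=35, difference 1.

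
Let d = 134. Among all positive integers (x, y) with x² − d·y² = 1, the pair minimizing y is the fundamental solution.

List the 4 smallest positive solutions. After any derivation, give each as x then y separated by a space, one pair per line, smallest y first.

145925 12606
42588211249 3679061100
12429369452874725 1073733982022394
3627511474778900280001 313369262649556627800

d=134: √d = [11; 1,1,2,1,3,…,1,1,22] (ℓ=14, even), read p_13/q_13
k=0  a_k=11  p_k/q_k = 11/1
…
k=3  a_k=2  p_k/q_k = 58/5
k=4  a_k=1  p_k/q_k = 81/7
k=5  a_k=3  p_k/q_k = 301/26
…
k=7  a_k=10  p_k/q_k = 4121/356
k=8  a_k=1  p_k/q_k = 4503/389
k=9  a_k=3  p_k/q_k = 17630/1523
…
k=12  a_k=1  p_k/q_k = 84029/7259
k=13  a_k=1  p_k/q_k = 145925/12606
(x₁, y₁) = (145925, 12606);  145925² − 134·12606² = 1 ✓
(145925+12606√134)^2 = 42588211249 + 3679061100√134
(145925+12606√134)^3 = 12429369452874725 + 1073733982022394√134
(145925+12606√134)^4 = 3627511474778900280001 + 313369262649556627800√134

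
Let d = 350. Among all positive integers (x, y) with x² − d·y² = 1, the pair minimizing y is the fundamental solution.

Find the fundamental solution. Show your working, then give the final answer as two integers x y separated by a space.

449 24

[18; 1,2,2,2,1,36] for √350; ℓ=6 ⇒ convergent index 5
k=0  a_k=18  p_k/q_k = 18/1
k=1  a_k=1  p_k/q_k = 19/1
k=2  a_k=2  p_k/q_k = 56/3
k=3  a_k=2  p_k/q_k = 131/7
k=4  a_k=2  p_k/q_k = 318/17
k=5  a_k=1  p_k/q_k = 449/24
→ (449, 24).  Check: 449²=201601, 350·24²=201600, difference 1.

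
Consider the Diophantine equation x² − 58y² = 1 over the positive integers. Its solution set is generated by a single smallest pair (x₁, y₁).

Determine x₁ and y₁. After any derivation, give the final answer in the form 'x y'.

√58 = [7; 1,1,1,1,1,1,14, …], period ℓ=7 (odd) → k=13
step 0: (7, 1)  from 7·(1,0) + (0,1)
step 1: (8, 1)  from 1·(7,1) + (1,0)
step 2: (15, 2)  from 1·(8,1) + (7,1)
…
step 8: (1546, 203)  from 1·(1447,190) + (99,13)
…
step 12: (12071, 1585)  from 1·(7532,989) + (4539,596)
step 13: (19603, 2574)  from 1·(12071,1585) + (7532,989)
(x₁, y₁) = (19603, 2574);  19603² − 58·2574² = 1 ✓

19603 2574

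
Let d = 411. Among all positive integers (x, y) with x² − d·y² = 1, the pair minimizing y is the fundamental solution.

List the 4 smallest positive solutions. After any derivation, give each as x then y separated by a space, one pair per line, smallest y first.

49730 2453
4946145799 243975380
491943661118810 24265791292347
48928716529930696801 2413475601692857240

d=411: √d = [20; 3,1,1,1,19,1,1,1,3,40] (ℓ=10, even), read p_9/q_9
i=0: a=20 ⇒ p=20, q=1
i=1: a=3 ⇒ p=61, q=3
…
i=3: a=1 ⇒ p=142, q=7
i=4: a=1 ⇒ p=223, q=11
…
i=6: a=1 ⇒ p=4602, q=227
i=7: a=1 ⇒ p=8981, q=443
i=8: a=1 ⇒ p=13583, q=670
i=9: a=3 ⇒ p=49730, q=2453
(x₁, y₁) = (49730, 2453);  49730² − 411·2453² = 1 ✓
(49730+2453√411)^2 = 4946145799 + 243975380√411
(49730+2453√411)^3 = 491943661118810 + 24265791292347√411
(49730+2453√411)^4 = 48928716529930696801 + 2413475601692857240√411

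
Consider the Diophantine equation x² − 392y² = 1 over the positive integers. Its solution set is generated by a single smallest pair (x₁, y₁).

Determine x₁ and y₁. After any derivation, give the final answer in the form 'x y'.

99 5

d=392: √d = [19; 1,3,1,38] (ℓ=4, even), read p_3/q_3
a_0=19:  p_0=19·1+0=19,  q_0=19·0+1=1
a_1=1:  p_1=1·19+1=20,  q_1=1·1+0=1
a_2=3:  p_2=3·20+19=79,  q_2=3·1+1=4
a_3=1:  p_3=1·79+20=99,  q_3=1·4+1=5
(x₁, y₁) = (99, 5);  99² − 392·5² = 1 ✓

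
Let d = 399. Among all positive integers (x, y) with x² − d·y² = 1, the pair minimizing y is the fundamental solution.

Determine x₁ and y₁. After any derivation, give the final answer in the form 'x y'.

20 1

√399 → a₀=19, period (1,38); ℓ=2 even so k=1
k=0  a_k=19  p_k/q_k = 19/1
k=1  a_k=1  p_k/q_k = 20/1
→ (20, 1).  Check: 20²=400, 399·1²=399, difference 1.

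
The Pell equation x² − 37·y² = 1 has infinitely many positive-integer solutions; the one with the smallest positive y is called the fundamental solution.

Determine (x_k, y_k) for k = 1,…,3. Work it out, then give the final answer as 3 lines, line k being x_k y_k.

73 12
10657 1752
1555849 255780

√37 = [6; 12, …], period ℓ=1 (odd) → k=1
k=0  a_k=6  p_k/q_k = 6/1
k=1  a_k=12  p_k/q_k = 73/12
→ (73, 12).  Check: 73²=5329, 37·12²=5328, difference 1.
(x_2, y_2) = (73·73 + 37·12·12, 73·12 + 12·73) = (10657, 1752)
(x_3, y_3) = (73·10657 + 37·12·1752, 73·1752 + 12·10657) = (1555849, 255780)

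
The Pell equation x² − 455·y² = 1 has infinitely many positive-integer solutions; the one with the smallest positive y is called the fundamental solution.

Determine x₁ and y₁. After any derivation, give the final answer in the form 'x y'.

64 3

[21; 3,42] for √455; ℓ=2 ⇒ convergent index 1
k=0  a_k=21  p_k/q_k = 21/1
k=1  a_k=3  p_k/q_k = 64/3
(x₁, y₁) = (64, 3);  64² − 455·3² = 1 ✓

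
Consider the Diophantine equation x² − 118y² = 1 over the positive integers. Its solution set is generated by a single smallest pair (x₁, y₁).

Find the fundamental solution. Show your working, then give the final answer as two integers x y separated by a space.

[10; 1,6,3,2,10,2,3,6,1,20] for √118; ℓ=10 ⇒ convergent index 9
k=0  a_k=10  p_k/q_k = 10/1
…
k=2  a_k=6  p_k/q_k = 76/7
k=3  a_k=3  p_k/q_k = 239/22
…
k=7  a_k=3  p_k/q_k = 42115/3877
k=8  a_k=6  p_k/q_k = 264802/24377
k=9  a_k=1  p_k/q_k = 306917/28254
(x₁, y₁) = (306917, 28254);  306917² − 118·28254² = 1 ✓

306917 28254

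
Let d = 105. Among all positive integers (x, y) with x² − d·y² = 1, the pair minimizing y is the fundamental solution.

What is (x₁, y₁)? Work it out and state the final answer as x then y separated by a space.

41 4

d=105: √d = [10; 4,20] (ℓ=2, even), read p_1/q_1
k=0  a_k=10  p_k/q_k = 10/1
k=1  a_k=4  p_k/q_k = 41/4
(x₁, y₁) = (41, 4);  41² − 105·4² = 1 ✓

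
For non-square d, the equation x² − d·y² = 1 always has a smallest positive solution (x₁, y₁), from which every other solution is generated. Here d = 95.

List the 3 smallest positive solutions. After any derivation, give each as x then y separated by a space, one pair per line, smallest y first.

39 4
3041 312
237159 24332

√95 → a₀=9, period (1,2,1,18); ℓ=4 even so k=3
k=0  a_k=9  p_k/q_k = 9/1
…
k=2  a_k=2  p_k/q_k = 29/3
k=3  a_k=1  p_k/q_k = 39/4
fundamental: x₁=39, y₁=4  (since 1521 − 95·16 = 1)
k=2:  x_2 = 39·39+95·4·4 = 3041,  y_2 = 39·4+4·39 = 312
k=3:  x_3 = 39·3041+95·4·312 = 237159,  y_3 = 39·312+4·3041 = 24332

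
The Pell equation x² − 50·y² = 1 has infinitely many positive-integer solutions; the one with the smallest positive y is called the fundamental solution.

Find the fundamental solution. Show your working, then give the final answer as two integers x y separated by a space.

d=50: √d = [7; 14] (ℓ=1, odd), read p_1/q_1
a_0=7:  p_0=7·1+0=7,  q_0=7·0+1=1
a_1=14:  p_1=14·7+1=99,  q_1=14·1+0=14
(x₁, y₁) = (99, 14);  99² − 50·14² = 1 ✓

99 14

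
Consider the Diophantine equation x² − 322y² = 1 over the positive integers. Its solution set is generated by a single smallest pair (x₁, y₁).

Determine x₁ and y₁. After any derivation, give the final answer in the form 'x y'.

d=322: √d = [17; 1,16,1,34] (ℓ=4, even), read p_3/q_3
i=0: a=17 ⇒ p=17, q=1
i=1: a=1 ⇒ p=18, q=1
i=2: a=16 ⇒ p=305, q=17
i=3: a=1 ⇒ p=323, q=18
→ (323, 18).  Check: 323²=104329, 322·18²=104328, difference 1.

323 18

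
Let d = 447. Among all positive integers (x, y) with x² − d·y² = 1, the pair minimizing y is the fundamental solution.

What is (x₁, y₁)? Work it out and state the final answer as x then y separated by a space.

[21; 7,42] for √447; ℓ=2 ⇒ convergent index 1
step 0: (21, 1)  from 21·(1,0) + (0,1)
step 1: (148, 7)  from 7·(21,1) + (1,0)
→ (148, 7).  Check: 148²=21904, 447·7²=21903, difference 1.

148 7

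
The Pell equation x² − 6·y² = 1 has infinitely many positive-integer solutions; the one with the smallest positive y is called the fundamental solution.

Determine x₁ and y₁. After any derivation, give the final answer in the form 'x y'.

√6 → a₀=2, period (2,4); ℓ=2 even so k=1
a_0=2:  p_0=2·1+0=2,  q_0=2·0+1=1
a_1=2:  p_1=2·2+1=5,  q_1=2·1+0=2
fundamental: x₁=5, y₁=2  (since 25 − 6·4 = 1)

5 2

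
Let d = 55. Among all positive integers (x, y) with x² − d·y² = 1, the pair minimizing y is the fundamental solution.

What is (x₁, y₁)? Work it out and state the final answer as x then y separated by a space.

89 12

√55 = [7; 2,2,2,14, …], period ℓ=4 (even) → k=3
a_0=7:  p_0=7·1+0=7,  q_0=7·0+1=1
…
a_2=2:  p_2=2·15+7=37,  q_2=2·2+1=5
a_3=2:  p_3=2·37+15=89,  q_3=2·5+2=12
(x₁, y₁) = (89, 12);  89² − 55·12² = 1 ✓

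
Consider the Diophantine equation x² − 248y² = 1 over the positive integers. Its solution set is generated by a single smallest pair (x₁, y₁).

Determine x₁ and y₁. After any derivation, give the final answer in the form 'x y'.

63 4

√248 = [15; 1,2,1,30, …], period ℓ=4 (even) → k=3
a_0=15:  p_0=15·1+0=15,  q_0=15·0+1=1
…
a_2=2:  p_2=2·16+15=47,  q_2=2·1+1=3
a_3=1:  p_3=1·47+16=63,  q_3=1·3+1=4
→ (63, 4).  Check: 63²=3969, 248·4²=3968, difference 1.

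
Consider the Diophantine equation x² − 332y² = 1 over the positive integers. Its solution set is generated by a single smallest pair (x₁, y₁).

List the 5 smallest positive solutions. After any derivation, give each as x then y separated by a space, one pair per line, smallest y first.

13447 738
361643617 19847772
9726043422151 533785979430
261572211433685377 14355640110942648
7034723044571491106887 386080584609905595882

d=332: √d = [18; 4,1,1,8,1,1,4,36] (ℓ=8, even), read p_7/q_7
step 0: (18, 1)  from 18·(1,0) + (0,1)
step 1: (73, 4)  from 4·(18,1) + (1,0)
step 2: (91, 5)  from 1·(73,4) + (18,1)
step 3: (164, 9)  from 1·(91,5) + (73,4)
…
step 6: (2970, 163)  from 1·(1567,86) + (1403,77)
step 7: (13447, 738)  from 4·(2970,163) + (1567,86)
(x₁, y₁) = (13447, 738);  13447² − 332·738² = 1 ✓
(13447+738√332)^2 = 361643617 + 19847772√332
(13447+738√332)^3 = 9726043422151 + 533785979430√332
(13447+738√332)^4 = 261572211433685377 + 14355640110942648√332
(13447+738√332)^5 = 7034723044571491106887 + 386080584609905595882√332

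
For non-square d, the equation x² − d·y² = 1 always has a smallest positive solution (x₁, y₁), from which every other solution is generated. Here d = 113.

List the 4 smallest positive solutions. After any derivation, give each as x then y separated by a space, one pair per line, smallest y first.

1204353 113296
2900932297217 272896754976
6987493029899166849 657328051091107760
16830816386073401651890177 1583310020631184911403584

√113 = [10; 1,1,1,2,2,1,1,1,20, …], period ℓ=9 (odd) → k=17
i=0: a=10 ⇒ p=10, q=1
…
i=2: a=1 ⇒ p=21, q=2
i=3: a=1 ⇒ p=32, q=3
i=4: a=2 ⇒ p=85, q=8
i=5: a=2 ⇒ p=202, q=19
…
i=7: a=1 ⇒ p=489, q=46
…
i=9: a=20 ⇒ p=16009, q=1506
i=10: a=1 ⇒ p=16785, q=1579
i=11: a=1 ⇒ p=32794, q=3085
…
i=13: a=2 ⇒ p=131952, q=12413
i=14: a=2 ⇒ p=313483, q=29490
…
i=16: a=1 ⇒ p=758918, q=71393
i=17: a=1 ⇒ p=1204353, q=113296
fundamental: x₁=1204353, y₁=113296  (since 1450466148609 − 113·12835983616 = 1)
(x_2, y_2) = (1204353·1204353 + 113·113296·113296, 1204353·113296 + 113296·1204353) = (2900932297217, 272896754976)
(x_3, y_3) = (1204353·2900932297217 + 113·113296·272896754976, 1204353·272896754976 + 113296·2900932297217) = (6987493029899166849, 657328051091107760)
(x_4, y_4) = (1204353·6987493029899166849 + 113·113296·657328051091107760, 1204353·657328051091107760 + 113296·6987493029899166849) = (16830816386073401651890177, 1583310020631184911403584)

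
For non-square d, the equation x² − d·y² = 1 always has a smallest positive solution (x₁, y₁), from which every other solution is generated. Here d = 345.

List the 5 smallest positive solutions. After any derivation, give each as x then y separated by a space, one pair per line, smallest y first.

6761 364
91422241 4922008
1236211536041 66555391812
16716052298924161 899962003159856
226034457949840969001 12169286140172181020

[18; 1,1,2,1,6,1,2,1,1,36] for √345; ℓ=10 ⇒ convergent index 9
step 0: (18, 1)  from 18·(1,0) + (0,1)
…
step 2: (37, 2)  from 1·(19,1) + (18,1)
…
step 4: (130, 7)  from 1·(93,5) + (37,2)
step 5: (873, 47)  from 6·(130,7) + (93,5)
…
step 8: (3882, 209)  from 1·(2879,155) + (1003,54)
step 9: (6761, 364)  from 1·(3882,209) + (2879,155)
fundamental: x₁=6761, y₁=364  (since 45711121 − 345·132496 = 1)
n=2: (6761,364)∘(6761,364) = (6761·6761+345·364·364, 6761·364+364·6761) = (91422241,4922008)
n=3: (91422241,4922008)∘(6761,364) = (6761·91422241+345·364·4922008, 6761·4922008+364·91422241) = (1236211536041,66555391812)
n=4: (1236211536041,66555391812)∘(6761,364) = (6761·1236211536041+345·364·66555391812, 6761·66555391812+364·1236211536041) = (16716052298924161,899962003159856)
n=5: (16716052298924161,899962003159856)∘(6761,364) = (6761·16716052298924161+345·364·899962003159856, 6761·899962003159856+364·16716052298924161) = (226034457949840969001,12169286140172181020)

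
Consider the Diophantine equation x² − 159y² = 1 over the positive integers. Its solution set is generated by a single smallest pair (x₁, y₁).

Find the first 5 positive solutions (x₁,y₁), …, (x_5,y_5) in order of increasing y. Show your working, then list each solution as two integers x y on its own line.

1324 105
3505951 278040
9283756924 736249815
24583384828801 1949589232080
65096793742908124 5162511550298025

√159 = [12; 1,1,1,1,3,1,1,1,1,24, …], period ℓ=10 (even) → k=9
step 0: (12, 1)  from 12·(1,0) + (0,1)
…
step 3: (38, 3)  from 1·(25,2) + (13,1)
…
step 5: (227, 18)  from 3·(63,5) + (38,3)
step 6: (290, 23)  from 1·(227,18) + (63,5)
…
step 8: (807, 64)  from 1·(517,41) + (290,23)
step 9: (1324, 105)  from 1·(807,64) + (517,41)
fundamental: x₁=1324, y₁=105  (since 1752976 − 159·11025 = 1)
n=2: (1324,105)∘(1324,105) = (1324·1324+159·105·105, 1324·105+105·1324) = (3505951,278040)
n=3: (3505951,278040)∘(1324,105) = (1324·3505951+159·105·278040, 1324·278040+105·3505951) = (9283756924,736249815)
n=4: (9283756924,736249815)∘(1324,105) = (1324·9283756924+159·105·736249815, 1324·736249815+105·9283756924) = (24583384828801,1949589232080)
n=5: (24583384828801,1949589232080)∘(1324,105) = (1324·24583384828801+159·105·1949589232080, 1324·1949589232080+105·24583384828801) = (65096793742908124,5162511550298025)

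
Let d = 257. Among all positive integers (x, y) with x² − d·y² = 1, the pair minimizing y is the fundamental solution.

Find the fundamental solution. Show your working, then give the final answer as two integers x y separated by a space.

513 32

√257 → a₀=16, period (32); ℓ=1 odd so k=1
k=0  a_k=16  p_k/q_k = 16/1
k=1  a_k=32  p_k/q_k = 513/32
fundamental: x₁=513, y₁=32  (since 263169 − 257·1024 = 1)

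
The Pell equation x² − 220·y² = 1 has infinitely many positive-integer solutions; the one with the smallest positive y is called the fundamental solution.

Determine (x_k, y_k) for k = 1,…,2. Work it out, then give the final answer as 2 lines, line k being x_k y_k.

d=220: √d = [14; 1,4,1,28] (ℓ=4, even), read p_3/q_3
i=0: a=14 ⇒ p=14, q=1
i=1: a=1 ⇒ p=15, q=1
i=2: a=4 ⇒ p=74, q=5
i=3: a=1 ⇒ p=89, q=6
fundamental: x₁=89, y₁=6  (since 7921 − 220·36 = 1)
(x_2, y_2) = (89·89 + 220·6·6, 89·6 + 6·89) = (15841, 1068)

89 6
15841 1068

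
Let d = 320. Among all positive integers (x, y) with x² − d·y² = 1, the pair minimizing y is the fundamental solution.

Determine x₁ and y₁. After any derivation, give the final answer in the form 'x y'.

161 9

d=320: √d = [17; 1,7,1,34] (ℓ=4, even), read p_3/q_3
k=0  a_k=17  p_k/q_k = 17/1
k=1  a_k=1  p_k/q_k = 18/1
k=2  a_k=7  p_k/q_k = 143/8
k=3  a_k=1  p_k/q_k = 161/9
→ (161, 9).  Check: 161²=25921, 320·9²=25920, difference 1.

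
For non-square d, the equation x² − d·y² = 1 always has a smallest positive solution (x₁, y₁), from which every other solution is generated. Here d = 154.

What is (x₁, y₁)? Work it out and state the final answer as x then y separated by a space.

[12; 2,2,3,1,2,1,3,2,2,24] for √154; ℓ=10 ⇒ convergent index 9
k=0  a_k=12  p_k/q_k = 12/1
k=1  a_k=2  p_k/q_k = 25/2
k=2  a_k=2  p_k/q_k = 62/5
k=3  a_k=3  p_k/q_k = 211/17
k=4  a_k=1  p_k/q_k = 273/22
…
k=6  a_k=1  p_k/q_k = 1030/83
k=7  a_k=3  p_k/q_k = 3847/310
k=8  a_k=2  p_k/q_k = 8724/703
k=9  a_k=2  p_k/q_k = 21295/1716
→ (21295, 1716).  Check: 21295²=453477025, 154·1716²=453477024, difference 1.

21295 1716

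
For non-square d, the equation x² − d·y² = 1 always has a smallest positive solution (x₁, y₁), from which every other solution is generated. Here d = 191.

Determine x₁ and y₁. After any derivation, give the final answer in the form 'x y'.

[13; 1,4,1,1,3,…,4,1,26] for √191; ℓ=16 ⇒ convergent index 15
a_0=13:  p_0=13·1+0=13,  q_0=13·0+1=1
…
a_2=4:  p_2=4·14+13=69,  q_2=4·1+1=5
a_3=1:  p_3=1·69+14=83,  q_3=1·5+1=6
…
a_5=3:  p_5=3·152+83=539,  q_5=3·11+6=39
…
a_7=2:  p_7=2·1230+539=2999,  q_7=2·89+39=217
…
a_9=2:  p_9=2·40217+2999=83433,  q_9=2·2910+217=6037
a_10=2:  p_10=2·83433+40217=207083,  q_10=2·6037+2910=14984
a_11=3:  p_11=3·207083+83433=704682,  q_11=3·14984+6037=50989
a_12=1:  p_12=1·704682+207083=911765,  q_12=1·50989+14984=65973
a_13=1:  p_13=1·911765+704682=1616447,  q_13=1·65973+50989=116962
a_14=4:  p_14=4·1616447+911765=7377553,  q_14=4·116962+65973=533821
a_15=1:  p_15=1·7377553+1616447=8994000,  q_15=1·533821+116962=650783
→ (8994000, 650783).  Check: 8994000²=80892036000000, 191·650783²=80892035999999, difference 1.

8994000 650783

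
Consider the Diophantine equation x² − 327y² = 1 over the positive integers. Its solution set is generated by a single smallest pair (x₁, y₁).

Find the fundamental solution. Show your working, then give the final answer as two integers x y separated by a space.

217 12

[18; 12,36] for √327; ℓ=2 ⇒ convergent index 1
i=0: a=18 ⇒ p=18, q=1
i=1: a=12 ⇒ p=217, q=12
(x₁, y₁) = (217, 12);  217² − 327·12² = 1 ✓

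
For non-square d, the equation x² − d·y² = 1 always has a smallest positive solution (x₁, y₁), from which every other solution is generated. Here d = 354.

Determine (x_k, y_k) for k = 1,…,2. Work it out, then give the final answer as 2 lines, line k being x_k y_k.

258065 13716
133195088449 7079239080

√354 → a₀=18, period (1,4,2,2,18,2,2,4,1,36); ℓ=10 even so k=9
k=0  a_k=18  p_k/q_k = 18/1
k=1  a_k=1  p_k/q_k = 19/1
k=2  a_k=4  p_k/q_k = 94/5
k=3  a_k=2  p_k/q_k = 207/11
k=4  a_k=2  p_k/q_k = 508/27
k=5  a_k=18  p_k/q_k = 9351/497
k=6  a_k=2  p_k/q_k = 19210/1021
k=7  a_k=2  p_k/q_k = 47771/2539
k=8  a_k=4  p_k/q_k = 210294/11177
k=9  a_k=1  p_k/q_k = 258065/13716
→ (258065, 13716).  Check: 258065²=66597544225, 354·13716²=66597544224, difference 1.
k=2:  x_2 = 258065·258065+354·13716·13716 = 133195088449,  y_2 = 258065·13716+13716·258065 = 7079239080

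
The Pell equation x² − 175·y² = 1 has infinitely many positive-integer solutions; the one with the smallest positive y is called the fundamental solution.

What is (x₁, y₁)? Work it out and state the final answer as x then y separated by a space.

2024 153

[13; 4,2,1,2,4,26] for √175; ℓ=6 ⇒ convergent index 5
i=0: a=13 ⇒ p=13, q=1
…
i=3: a=1 ⇒ p=172, q=13
i=4: a=2 ⇒ p=463, q=35
i=5: a=4 ⇒ p=2024, q=153
(x₁, y₁) = (2024, 153);  2024² − 175·153² = 1 ✓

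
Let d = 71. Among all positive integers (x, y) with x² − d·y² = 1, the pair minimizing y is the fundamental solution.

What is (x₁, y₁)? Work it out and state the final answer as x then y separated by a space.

3480 413

[8; 2,2,1,7,1,2,2,16] for √71; ℓ=8 ⇒ convergent index 7
i=0: a=8 ⇒ p=8, q=1
i=1: a=2 ⇒ p=17, q=2
…
i=5: a=1 ⇒ p=514, q=61
i=6: a=2 ⇒ p=1483, q=176
i=7: a=2 ⇒ p=3480, q=413
fundamental: x₁=3480, y₁=413  (since 12110400 − 71·170569 = 1)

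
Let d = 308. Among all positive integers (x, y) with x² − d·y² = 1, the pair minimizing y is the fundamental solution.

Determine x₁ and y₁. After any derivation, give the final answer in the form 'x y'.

351 20

[17; 1,1,4,1,1,34] for √308; ℓ=6 ⇒ convergent index 5
k=0  a_k=17  p_k/q_k = 17/1
k=1  a_k=1  p_k/q_k = 18/1
k=2  a_k=1  p_k/q_k = 35/2
…
k=4  a_k=1  p_k/q_k = 193/11
k=5  a_k=1  p_k/q_k = 351/20
fundamental: x₁=351, y₁=20  (since 123201 − 308·400 = 1)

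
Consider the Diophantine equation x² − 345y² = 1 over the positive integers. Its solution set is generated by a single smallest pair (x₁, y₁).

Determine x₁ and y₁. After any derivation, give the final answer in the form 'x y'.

√345 = [18; 1,1,2,1,6,1,2,1,1,36, …], period ℓ=10 (even) → k=9
i=0: a=18 ⇒ p=18, q=1
i=1: a=1 ⇒ p=19, q=1
i=2: a=1 ⇒ p=37, q=2
…
i=4: a=1 ⇒ p=130, q=7
i=5: a=6 ⇒ p=873, q=47
i=6: a=1 ⇒ p=1003, q=54
i=7: a=2 ⇒ p=2879, q=155
i=8: a=1 ⇒ p=3882, q=209
i=9: a=1 ⇒ p=6761, q=364
(x₁, y₁) = (6761, 364);  6761² − 345·364² = 1 ✓

6761 364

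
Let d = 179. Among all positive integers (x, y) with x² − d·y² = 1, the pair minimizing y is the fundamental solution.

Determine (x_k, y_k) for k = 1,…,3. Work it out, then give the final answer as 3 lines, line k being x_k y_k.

4190210 313191
35115719688199 2624672120220
294284479589372473370 21995854729733779209

√179 = [13; 2,1,1,1,3,…,1,2,26, …], period ℓ=14 (even) → k=13
step 0: (13, 1)  from 13·(1,0) + (0,1)
…
step 2: (40, 3)  from 1·(27,2) + (13,1)
…
step 4: (107, 8)  from 1·(67,5) + (40,3)
step 5: (388, 29)  from 3·(107,8) + (67,5)
step 6: (2047, 153)  from 5·(388,29) + (107,8)
step 7: (26999, 2018)  from 13·(2047,153) + (388,29)
step 8: (137042, 10243)  from 5·(26999,2018) + (2047,153)
step 9: (438125, 32747)  from 3·(137042,10243) + (26999,2018)
step 10: (575167, 42990)  from 1·(438125,32747) + (137042,10243)
step 11: (1013292, 75737)  from 1·(575167,42990) + (438125,32747)
step 12: (1588459, 118727)  from 1·(1013292,75737) + (575167,42990)
step 13: (4190210, 313191)  from 2·(1588459,118727) + (1013292,75737)
(x₁, y₁) = (4190210, 313191);  4190210² − 179·313191² = 1 ✓
(x_2, y_2) = (4190210·4190210 + 179·313191·313191, 4190210·313191 + 313191·4190210) = (35115719688199, 2624672120220)
(x_3, y_3) = (4190210·35115719688199 + 179·313191·2624672120220, 4190210·2624672120220 + 313191·35115719688199) = (294284479589372473370, 21995854729733779209)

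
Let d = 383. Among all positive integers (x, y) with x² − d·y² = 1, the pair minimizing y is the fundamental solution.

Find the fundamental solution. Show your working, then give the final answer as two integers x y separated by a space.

18768 959

d=383: √d = [19; 1,1,3,19,3,1,1,38] (ℓ=8, even), read p_7/q_7
step 0: (19, 1)  from 19·(1,0) + (0,1)
step 1: (20, 1)  from 1·(19,1) + (1,0)
…
step 4: (2642, 135)  from 19·(137,7) + (39,2)
step 5: (8063, 412)  from 3·(2642,135) + (137,7)
step 6: (10705, 547)  from 1·(8063,412) + (2642,135)
step 7: (18768, 959)  from 1·(10705,547) + (8063,412)
→ (18768, 959).  Check: 18768²=352237824, 383·959²=352237823, difference 1.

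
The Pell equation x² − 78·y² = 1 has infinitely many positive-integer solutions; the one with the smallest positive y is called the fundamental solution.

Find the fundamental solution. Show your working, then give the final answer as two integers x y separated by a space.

√78 = [8; 1,4,1,16, …], period ℓ=4 (even) → k=3
a_0=8:  p_0=8·1+0=8,  q_0=8·0+1=1
a_1=1:  p_1=1·8+1=9,  q_1=1·1+0=1
a_2=4:  p_2=4·9+8=44,  q_2=4·1+1=5
a_3=1:  p_3=1·44+9=53,  q_3=1·5+1=6
→ (53, 6).  Check: 53²=2809, 78·6²=2808, difference 1.

53 6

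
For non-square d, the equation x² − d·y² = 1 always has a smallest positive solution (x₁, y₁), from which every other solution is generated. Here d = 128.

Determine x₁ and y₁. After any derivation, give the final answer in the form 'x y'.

d=128: √d = [11; 3,5,3,22] (ℓ=4, even), read p_3/q_3
k=0  a_k=11  p_k/q_k = 11/1
…
k=2  a_k=5  p_k/q_k = 181/16
k=3  a_k=3  p_k/q_k = 577/51
fundamental: x₁=577, y₁=51  (since 332929 − 128·2601 = 1)

577 51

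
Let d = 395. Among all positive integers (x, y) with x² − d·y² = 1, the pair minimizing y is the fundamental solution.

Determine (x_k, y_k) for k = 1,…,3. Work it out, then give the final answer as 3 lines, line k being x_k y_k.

√395 = [19; 1,6,1,38, …], period ℓ=4 (even) → k=3
i=0: a=19 ⇒ p=19, q=1
…
i=2: a=6 ⇒ p=139, q=7
i=3: a=1 ⇒ p=159, q=8
→ (159, 8).  Check: 159²=25281, 395·8²=25280, difference 1.
(159+8√395)^2 = 50561 + 2544√395
(159+8√395)^3 = 16078239 + 808984√395

159 8
50561 2544
16078239 808984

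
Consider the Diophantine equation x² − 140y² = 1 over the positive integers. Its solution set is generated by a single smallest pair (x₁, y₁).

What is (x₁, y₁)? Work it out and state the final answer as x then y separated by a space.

d=140: √d = [11; 1,4,1,22] (ℓ=4, even), read p_3/q_3
i=0: a=11 ⇒ p=11, q=1
i=1: a=1 ⇒ p=12, q=1
i=2: a=4 ⇒ p=59, q=5
i=3: a=1 ⇒ p=71, q=6
fundamental: x₁=71, y₁=6  (since 5041 − 140·36 = 1)

71 6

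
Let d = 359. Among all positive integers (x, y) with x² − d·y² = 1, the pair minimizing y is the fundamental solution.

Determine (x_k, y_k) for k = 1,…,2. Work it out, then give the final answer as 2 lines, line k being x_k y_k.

360 19
259199 13680

√359 → a₀=18, period (1,17,1,36); ℓ=4 even so k=3
step 0: (18, 1)  from 18·(1,0) + (0,1)
step 1: (19, 1)  from 1·(18,1) + (1,0)
step 2: (341, 18)  from 17·(19,1) + (18,1)
step 3: (360, 19)  from 1·(341,18) + (19,1)
→ (360, 19).  Check: 360²=129600, 359·19²=129599, difference 1.
(360+19√359)^2 = 259199 + 13680√359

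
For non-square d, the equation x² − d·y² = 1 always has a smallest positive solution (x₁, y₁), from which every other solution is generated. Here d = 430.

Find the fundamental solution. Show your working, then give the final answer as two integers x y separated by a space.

d=430: √d = [20; 1,2,1,3,1,…,2,1,40] (ℓ=14, even), read p_13/q_13
i=0: a=20 ⇒ p=20, q=1
i=1: a=1 ⇒ p=21, q=1
i=2: a=2 ⇒ p=62, q=3
i=3: a=1 ⇒ p=83, q=4
i=4: a=3 ⇒ p=311, q=15
i=5: a=1 ⇒ p=394, q=19
i=6: a=6 ⇒ p=2675, q=129
…
i=8: a=6 ⇒ p=133439, q=6435
i=9: a=1 ⇒ p=155233, q=7486
i=10: a=3 ⇒ p=599138, q=28893
i=11: a=1 ⇒ p=754371, q=36379
i=12: a=2 ⇒ p=2107880, q=101651
i=13: a=1 ⇒ p=2862251, q=138030
fundamental: x₁=2862251, y₁=138030  (since 8192480787001 − 430·19052280900 = 1)

2862251 138030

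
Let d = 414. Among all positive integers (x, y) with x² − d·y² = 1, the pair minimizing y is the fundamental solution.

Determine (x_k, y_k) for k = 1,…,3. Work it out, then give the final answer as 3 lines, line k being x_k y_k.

√414 = [20; 2,1,7,2,7,1,2,40, …], period ℓ=8 (even) → k=7
k=0  a_k=20  p_k/q_k = 20/1
k=1  a_k=2  p_k/q_k = 41/2
…
k=4  a_k=2  p_k/q_k = 997/49
k=5  a_k=7  p_k/q_k = 7447/366
k=6  a_k=1  p_k/q_k = 8444/415
k=7  a_k=2  p_k/q_k = 24335/1196
→ (24335, 1196).  Check: 24335²=592192225, 414·1196²=592192224, difference 1.
(24335+1196√414)^2 = 1184384449 + 58209320√414
(24335+1196√414)^3 = 57643991108495 + 2833047603204√414

24335 1196
1184384449 58209320
57643991108495 2833047603204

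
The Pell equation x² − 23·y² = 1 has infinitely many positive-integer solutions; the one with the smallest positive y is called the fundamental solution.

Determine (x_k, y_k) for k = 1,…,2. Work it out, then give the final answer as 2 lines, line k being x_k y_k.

√23 → a₀=4, period (1,3,1,8); ℓ=4 even so k=3
step 0: (4, 1)  from 4·(1,0) + (0,1)
step 1: (5, 1)  from 1·(4,1) + (1,0)
step 2: (19, 4)  from 3·(5,1) + (4,1)
step 3: (24, 5)  from 1·(19,4) + (5,1)
fundamental: x₁=24, y₁=5  (since 576 − 23·25 = 1)
(x_2, y_2) = (24·24 + 23·5·5, 24·5 + 5·24) = (1151, 240)

24 5
1151 240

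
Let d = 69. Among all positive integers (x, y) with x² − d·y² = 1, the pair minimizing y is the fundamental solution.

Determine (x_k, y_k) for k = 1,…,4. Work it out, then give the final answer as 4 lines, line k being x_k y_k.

7775 936
120901249 14554800
1880014414175 226327139064
29234224019520001 3519386997890400

√69 = [8; 3,3,1,4,1,3,3,16, …], period ℓ=8 (even) → k=7
k=0  a_k=8  p_k/q_k = 8/1
…
k=2  a_k=3  p_k/q_k = 83/10
…
k=4  a_k=4  p_k/q_k = 515/62
k=5  a_k=1  p_k/q_k = 623/75
k=6  a_k=3  p_k/q_k = 2384/287
k=7  a_k=3  p_k/q_k = 7775/936
fundamental: x₁=7775, y₁=936  (since 60450625 − 69·876096 = 1)
(x_2, y_2) = (7775·7775 + 69·936·936, 7775·936 + 936·7775) = (120901249, 14554800)
(x_3, y_3) = (7775·120901249 + 69·936·14554800, 7775·14554800 + 936·120901249) = (1880014414175, 226327139064)
(x_4, y_4) = (7775·1880014414175 + 69·936·226327139064, 7775·226327139064 + 936·1880014414175) = (29234224019520001, 3519386997890400)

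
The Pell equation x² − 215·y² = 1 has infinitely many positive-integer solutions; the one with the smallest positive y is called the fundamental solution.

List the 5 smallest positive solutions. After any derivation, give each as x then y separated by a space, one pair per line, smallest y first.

[14; 1,1,1,28] for √215; ℓ=4 ⇒ convergent index 3
i=0: a=14 ⇒ p=14, q=1
i=1: a=1 ⇒ p=15, q=1
i=2: a=1 ⇒ p=29, q=2
i=3: a=1 ⇒ p=44, q=3
→ (44, 3).  Check: 44²=1936, 215·3²=1935, difference 1.
k=2:  x_2 = 44·44+215·3·3 = 3871,  y_2 = 44·3+3·44 = 264
k=3:  x_3 = 44·3871+215·3·264 = 340604,  y_3 = 44·264+3·3871 = 23229
k=4:  x_4 = 44·340604+215·3·23229 = 29969281,  y_4 = 44·23229+3·340604 = 2043888
k=5:  x_5 = 44·29969281+215·3·2043888 = 2636956124,  y_5 = 44·2043888+3·29969281 = 179838915

44 3
3871 264
340604 23229
29969281 2043888
2636956124 179838915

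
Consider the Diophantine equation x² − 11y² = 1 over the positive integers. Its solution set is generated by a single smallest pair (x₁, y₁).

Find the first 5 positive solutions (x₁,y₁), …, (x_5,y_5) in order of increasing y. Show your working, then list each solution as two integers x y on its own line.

d=11: √d = [3; 3,6] (ℓ=2, even), read p_1/q_1
a_0=3:  p_0=3·1+0=3,  q_0=3·0+1=1
a_1=3:  p_1=3·3+1=10,  q_1=3·1+0=3
→ (10, 3).  Check: 10²=100, 11·3²=99, difference 1.
(x_2, y_2) = (10·10 + 11·3·3, 10·3 + 3·10) = (199, 60)
(x_3, y_3) = (10·199 + 11·3·60, 10·60 + 3·199) = (3970, 1197)
(x_4, y_4) = (10·3970 + 11·3·1197, 10·1197 + 3·3970) = (79201, 23880)
(x_5, y_5) = (10·79201 + 11·3·23880, 10·23880 + 3·79201) = (1580050, 476403)

10 3
199 60
3970 1197
79201 23880
1580050 476403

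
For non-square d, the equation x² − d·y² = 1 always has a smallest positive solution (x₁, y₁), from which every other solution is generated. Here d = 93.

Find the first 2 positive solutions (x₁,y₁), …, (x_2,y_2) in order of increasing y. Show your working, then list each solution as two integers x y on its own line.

12151 1260
295293601 30620520

d=93: √d = [9; 1,1,1,4,6,4,1,1,1,18] (ℓ=10, even), read p_9/q_9
step 0: (9, 1)  from 9·(1,0) + (0,1)
step 1: (10, 1)  from 1·(9,1) + (1,0)
…
step 3: (29, 3)  from 1·(19,2) + (10,1)
step 4: (135, 14)  from 4·(29,3) + (19,2)
step 5: (839, 87)  from 6·(135,14) + (29,3)
step 6: (3491, 362)  from 4·(839,87) + (135,14)
step 7: (4330, 449)  from 1·(3491,362) + (839,87)
step 8: (7821, 811)  from 1·(4330,449) + (3491,362)
step 9: (12151, 1260)  from 1·(7821,811) + (4330,449)
fundamental: x₁=12151, y₁=1260  (since 147646801 − 93·1587600 = 1)
n=2: (12151,1260)∘(12151,1260) = (12151·12151+93·1260·1260, 12151·1260+1260·12151) = (295293601,30620520)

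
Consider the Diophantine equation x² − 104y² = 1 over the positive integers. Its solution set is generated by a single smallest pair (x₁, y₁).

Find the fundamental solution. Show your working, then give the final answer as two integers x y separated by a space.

[10; 5,20] for √104; ℓ=2 ⇒ convergent index 1
a_0=10:  p_0=10·1+0=10,  q_0=10·0+1=1
a_1=5:  p_1=5·10+1=51,  q_1=5·1+0=5
→ (51, 5).  Check: 51²=2601, 104·5²=2600, difference 1.

51 5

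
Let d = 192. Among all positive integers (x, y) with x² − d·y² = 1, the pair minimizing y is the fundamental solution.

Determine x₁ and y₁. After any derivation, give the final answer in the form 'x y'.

97 7

√192 → a₀=13, period (1,5,1,26); ℓ=4 even so k=3
i=0: a=13 ⇒ p=13, q=1
…
i=2: a=5 ⇒ p=83, q=6
i=3: a=1 ⇒ p=97, q=7
fundamental: x₁=97, y₁=7  (since 9409 − 192·49 = 1)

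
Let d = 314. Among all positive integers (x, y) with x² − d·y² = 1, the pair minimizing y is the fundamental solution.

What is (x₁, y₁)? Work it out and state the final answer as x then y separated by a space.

392499 22150

[17; 1,2,1,1,2,1,34] for √314; ℓ=7 ⇒ convergent index 13
k=0  a_k=17  p_k/q_k = 17/1
k=1  a_k=1  p_k/q_k = 18/1
k=2  a_k=2  p_k/q_k = 53/3
k=3  a_k=1  p_k/q_k = 71/4
k=4  a_k=1  p_k/q_k = 124/7
…
k=6  a_k=1  p_k/q_k = 443/25
…
k=8  a_k=1  p_k/q_k = 15824/893
…
k=10  a_k=1  p_k/q_k = 62853/3547
k=11  a_k=1  p_k/q_k = 109882/6201
k=12  a_k=2  p_k/q_k = 282617/15949
k=13  a_k=1  p_k/q_k = 392499/22150
(x₁, y₁) = (392499, 22150);  392499² − 314·22150² = 1 ✓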